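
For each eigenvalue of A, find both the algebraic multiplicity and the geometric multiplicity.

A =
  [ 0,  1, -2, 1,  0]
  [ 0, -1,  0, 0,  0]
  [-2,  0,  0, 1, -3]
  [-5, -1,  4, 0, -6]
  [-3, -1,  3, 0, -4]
λ = -1: alg = 5, geom = 3

Step 1 — factor the characteristic polynomial to read off the algebraic multiplicities:
  χ_A(x) = (x + 1)^5

Step 2 — compute geometric multiplicities via the rank-nullity identity g(λ) = n − rank(A − λI):
  rank(A − (-1)·I) = 2, so dim ker(A − (-1)·I) = n − 2 = 3

Summary:
  λ = -1: algebraic multiplicity = 5, geometric multiplicity = 3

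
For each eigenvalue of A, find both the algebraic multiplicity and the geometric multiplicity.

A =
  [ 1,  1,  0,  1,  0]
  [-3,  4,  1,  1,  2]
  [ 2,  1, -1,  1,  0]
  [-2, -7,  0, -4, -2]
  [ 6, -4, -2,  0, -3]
λ = -1: alg = 4, geom = 2; λ = 1: alg = 1, geom = 1

Step 1 — factor the characteristic polynomial to read off the algebraic multiplicities:
  χ_A(x) = (x - 1)*(x + 1)^4

Step 2 — compute geometric multiplicities via the rank-nullity identity g(λ) = n − rank(A − λI):
  rank(A − (-1)·I) = 3, so dim ker(A − (-1)·I) = n − 3 = 2
  rank(A − (1)·I) = 4, so dim ker(A − (1)·I) = n − 4 = 1

Summary:
  λ = -1: algebraic multiplicity = 4, geometric multiplicity = 2
  λ = 1: algebraic multiplicity = 1, geometric multiplicity = 1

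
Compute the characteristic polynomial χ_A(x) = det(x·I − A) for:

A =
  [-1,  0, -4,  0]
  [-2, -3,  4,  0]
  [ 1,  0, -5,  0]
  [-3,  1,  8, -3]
x^4 + 12*x^3 + 54*x^2 + 108*x + 81

Expanding det(x·I − A) (e.g. by cofactor expansion or by noting that A is similar to its Jordan form J, which has the same characteristic polynomial as A) gives
  χ_A(x) = x^4 + 12*x^3 + 54*x^2 + 108*x + 81
which factors as (x + 3)^4. The eigenvalues (with algebraic multiplicities) are λ = -3 with multiplicity 4.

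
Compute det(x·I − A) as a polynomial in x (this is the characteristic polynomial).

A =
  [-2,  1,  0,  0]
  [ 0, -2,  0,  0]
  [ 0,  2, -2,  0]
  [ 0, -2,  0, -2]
x^4 + 8*x^3 + 24*x^2 + 32*x + 16

Expanding det(x·I − A) (e.g. by cofactor expansion or by noting that A is similar to its Jordan form J, which has the same characteristic polynomial as A) gives
  χ_A(x) = x^4 + 8*x^3 + 24*x^2 + 32*x + 16
which factors as (x + 2)^4. The eigenvalues (with algebraic multiplicities) are λ = -2 with multiplicity 4.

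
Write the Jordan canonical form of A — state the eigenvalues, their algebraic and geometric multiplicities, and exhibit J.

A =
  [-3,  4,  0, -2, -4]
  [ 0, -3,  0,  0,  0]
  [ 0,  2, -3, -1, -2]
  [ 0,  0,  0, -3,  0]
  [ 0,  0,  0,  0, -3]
J_2(-3) ⊕ J_1(-3) ⊕ J_1(-3) ⊕ J_1(-3)

The characteristic polynomial is
  det(x·I − A) = x^5 + 15*x^4 + 90*x^3 + 270*x^2 + 405*x + 243 = (x + 3)^5

Eigenvalues and multiplicities (the geometric multiplicity of λ is n − rank(A − λI), which equals the number of Jordan blocks for λ):
  λ = -3: algebraic multiplicity = 5, geometric multiplicity = 4

Determining the block sizes for each eigenvalue:
  λ = -3: 4 blocks summing to 5 forces exactly one block of size 2 and the rest size 1 → block sizes [2, 1, 1, 1]

Assembling the blocks gives a Jordan form
J =
  [-3,  1,  0,  0,  0]
  [ 0, -3,  0,  0,  0]
  [ 0,  0, -3,  0,  0]
  [ 0,  0,  0, -3,  0]
  [ 0,  0,  0,  0, -3]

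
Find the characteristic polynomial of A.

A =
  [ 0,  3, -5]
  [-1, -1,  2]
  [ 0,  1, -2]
x^3 + 3*x^2 + 3*x + 1

Expanding det(x·I − A) (e.g. by cofactor expansion or by noting that A is similar to its Jordan form J, which has the same characteristic polynomial as A) gives
  χ_A(x) = x^3 + 3*x^2 + 3*x + 1
which factors as (x + 1)^3. The eigenvalues (with algebraic multiplicities) are λ = -1 with multiplicity 3.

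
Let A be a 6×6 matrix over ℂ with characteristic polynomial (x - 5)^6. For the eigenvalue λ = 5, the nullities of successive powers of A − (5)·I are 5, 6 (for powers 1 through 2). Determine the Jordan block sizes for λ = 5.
Block sizes for λ = 5: [2, 1, 1, 1, 1]

From the dimensions of kernels of powers, the number of Jordan blocks of size at least j is d_j − d_{j−1} where d_j = dim ker(N^j) (with d_0 = 0). Computing the differences gives [5, 1].
The number of blocks of size exactly k is (#blocks of size ≥ k) − (#blocks of size ≥ k + 1), so the partition is: 4 block(s) of size 1, 1 block(s) of size 2.
In nonincreasing order the block sizes are [2, 1, 1, 1, 1].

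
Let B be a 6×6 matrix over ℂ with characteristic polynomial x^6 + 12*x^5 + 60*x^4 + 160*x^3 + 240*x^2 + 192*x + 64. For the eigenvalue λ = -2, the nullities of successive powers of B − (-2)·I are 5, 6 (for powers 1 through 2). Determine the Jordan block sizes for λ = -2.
Block sizes for λ = -2: [2, 1, 1, 1, 1]

From the dimensions of kernels of powers, the number of Jordan blocks of size at least j is d_j − d_{j−1} where d_j = dim ker(N^j) (with d_0 = 0). Computing the differences gives [5, 1].
The number of blocks of size exactly k is (#blocks of size ≥ k) − (#blocks of size ≥ k + 1), so the partition is: 4 block(s) of size 1, 1 block(s) of size 2.
In nonincreasing order the block sizes are [2, 1, 1, 1, 1].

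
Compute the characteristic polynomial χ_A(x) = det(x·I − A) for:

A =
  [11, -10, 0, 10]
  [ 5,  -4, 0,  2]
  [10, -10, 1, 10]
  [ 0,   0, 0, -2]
x^4 - 6*x^3 - 3*x^2 + 20*x - 12

Expanding det(x·I − A) (e.g. by cofactor expansion or by noting that A is similar to its Jordan form J, which has the same characteristic polynomial as A) gives
  χ_A(x) = x^4 - 6*x^3 - 3*x^2 + 20*x - 12
which factors as (x - 6)*(x - 1)^2*(x + 2). The eigenvalues (with algebraic multiplicities) are λ = -2 with multiplicity 1, λ = 1 with multiplicity 2, λ = 6 with multiplicity 1.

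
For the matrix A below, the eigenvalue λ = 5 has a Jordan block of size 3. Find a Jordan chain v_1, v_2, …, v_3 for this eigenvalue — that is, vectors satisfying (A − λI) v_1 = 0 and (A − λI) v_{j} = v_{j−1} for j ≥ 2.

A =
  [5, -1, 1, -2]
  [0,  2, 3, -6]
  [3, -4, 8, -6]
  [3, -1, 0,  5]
A Jordan chain for λ = 5 of length 3:
v_1 = (-3, -9, -9, 0)ᵀ
v_2 = (0, 0, 3, 3)ᵀ
v_3 = (1, 0, 0, 0)ᵀ

Let N = A − (5)·I. We want v_3 with N^3 v_3 = 0 but N^2 v_3 ≠ 0; then v_{j-1} := N · v_j for j = 3, …, 2.

Pick v_3 = (1, 0, 0, 0)ᵀ.
Then v_2 = N · v_3 = (0, 0, 3, 3)ᵀ.
Then v_1 = N · v_2 = (-3, -9, -9, 0)ᵀ.

Sanity check: (A − (5)·I) v_1 = (0, 0, 0, 0)ᵀ = 0. ✓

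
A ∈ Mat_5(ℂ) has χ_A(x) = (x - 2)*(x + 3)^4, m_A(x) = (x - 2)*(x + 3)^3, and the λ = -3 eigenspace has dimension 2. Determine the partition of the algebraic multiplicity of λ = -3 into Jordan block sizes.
Block sizes for λ = -3: [3, 1]

Step 1 — from the characteristic polynomial, algebraic multiplicity of λ = -3 is 4. From dim ker(A − (-3)·I) = 2, there are exactly 2 Jordan blocks for λ = -3.
Step 2 — from the minimal polynomial, the factor (x + 3)^3 tells us the largest block for λ = -3 has size 3.
Step 3 — with total size 4, 2 blocks, and largest block 3, the block sizes (in nonincreasing order) are [3, 1].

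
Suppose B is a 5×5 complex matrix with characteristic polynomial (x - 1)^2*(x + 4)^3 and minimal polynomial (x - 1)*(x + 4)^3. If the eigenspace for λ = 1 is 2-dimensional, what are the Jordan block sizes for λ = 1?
Block sizes for λ = 1: [1, 1]

Step 1 — from the characteristic polynomial, algebraic multiplicity of λ = 1 is 2. From dim ker(B − (1)·I) = 2, there are exactly 2 Jordan blocks for λ = 1.
Step 2 — from the minimal polynomial, the factor (x − 1) tells us the largest block for λ = 1 has size 1.
Step 3 — with total size 2, 2 blocks, and largest block 1, the block sizes (in nonincreasing order) are [1, 1].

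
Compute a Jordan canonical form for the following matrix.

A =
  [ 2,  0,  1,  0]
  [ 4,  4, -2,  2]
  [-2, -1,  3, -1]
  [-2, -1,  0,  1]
J_1(2) ⊕ J_1(2) ⊕ J_2(3)

The characteristic polynomial is
  det(x·I − A) = x^4 - 10*x^3 + 37*x^2 - 60*x + 36 = (x - 3)^2*(x - 2)^2

Eigenvalues and multiplicities (the geometric multiplicity of λ is n − rank(A − λI), which equals the number of Jordan blocks for λ):
  λ = 2: algebraic multiplicity = 2, geometric multiplicity = 2
  λ = 3: algebraic multiplicity = 2, geometric multiplicity = 1

Determining the block sizes for each eigenvalue:
  λ = 2: gm = am = 2, so every block has size 1 → block sizes [1, 1]
  λ = 3: one block (gm = 1), so the single block has size am = 2 → block sizes [2]

Assembling the blocks gives a Jordan form
J =
  [2, 0, 0, 0]
  [0, 2, 0, 0]
  [0, 0, 3, 1]
  [0, 0, 0, 3]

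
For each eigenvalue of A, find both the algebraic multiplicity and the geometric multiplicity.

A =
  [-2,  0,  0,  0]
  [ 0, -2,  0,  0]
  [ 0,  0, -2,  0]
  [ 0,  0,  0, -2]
λ = -2: alg = 4, geom = 4

Step 1 — factor the characteristic polynomial to read off the algebraic multiplicities:
  χ_A(x) = (x + 2)^4

Step 2 — compute geometric multiplicities via the rank-nullity identity g(λ) = n − rank(A − λI):
  rank(A − (-2)·I) = 0, so dim ker(A − (-2)·I) = n − 0 = 4

Summary:
  λ = -2: algebraic multiplicity = 4, geometric multiplicity = 4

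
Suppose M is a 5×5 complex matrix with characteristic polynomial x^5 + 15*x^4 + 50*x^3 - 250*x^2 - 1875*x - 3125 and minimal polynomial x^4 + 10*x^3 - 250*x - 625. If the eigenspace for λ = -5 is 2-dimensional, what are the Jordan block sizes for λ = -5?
Block sizes for λ = -5: [3, 1]

Step 1 — from the characteristic polynomial, algebraic multiplicity of λ = -5 is 4. From dim ker(M − (-5)·I) = 2, there are exactly 2 Jordan blocks for λ = -5.
Step 2 — from the minimal polynomial, the factor (x + 5)^3 tells us the largest block for λ = -5 has size 3.
Step 3 — with total size 4, 2 blocks, and largest block 3, the block sizes (in nonincreasing order) are [3, 1].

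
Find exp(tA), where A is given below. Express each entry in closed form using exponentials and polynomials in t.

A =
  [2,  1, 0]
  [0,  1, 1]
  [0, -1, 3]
e^{tA} =
  [exp(2*t), -t^2*exp(2*t)/2 + t*exp(2*t), t^2*exp(2*t)/2]
  [0, -t*exp(2*t) + exp(2*t), t*exp(2*t)]
  [0, -t*exp(2*t), t*exp(2*t) + exp(2*t)]

Strategy: write A = P · J · P⁻¹ where J is a Jordan canonical form, so e^{tA} = P · e^{tJ} · P⁻¹, and e^{tJ} can be computed block-by-block.

A has Jordan form
J =
  [2, 1, 0]
  [0, 2, 1]
  [0, 0, 2]
(up to reordering of blocks).

Per-block formulas:
  For a 3×3 Jordan block J_3(2): exp(t · J_3(2)) = e^(2t)·(I + t·N + (t^2/2)·N^2), where N is the 3×3 nilpotent shift.

After assembling e^{tJ} and conjugating by P, we get:

e^{tA} =
  [exp(2*t), -t^2*exp(2*t)/2 + t*exp(2*t), t^2*exp(2*t)/2]
  [0, -t*exp(2*t) + exp(2*t), t*exp(2*t)]
  [0, -t*exp(2*t), t*exp(2*t) + exp(2*t)]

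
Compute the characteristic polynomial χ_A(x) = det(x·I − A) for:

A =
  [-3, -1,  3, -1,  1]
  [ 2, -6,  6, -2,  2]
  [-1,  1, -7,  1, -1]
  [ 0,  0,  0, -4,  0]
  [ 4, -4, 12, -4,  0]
x^5 + 20*x^4 + 160*x^3 + 640*x^2 + 1280*x + 1024

Expanding det(x·I − A) (e.g. by cofactor expansion or by noting that A is similar to its Jordan form J, which has the same characteristic polynomial as A) gives
  χ_A(x) = x^5 + 20*x^4 + 160*x^3 + 640*x^2 + 1280*x + 1024
which factors as (x + 4)^5. The eigenvalues (with algebraic multiplicities) are λ = -4 with multiplicity 5.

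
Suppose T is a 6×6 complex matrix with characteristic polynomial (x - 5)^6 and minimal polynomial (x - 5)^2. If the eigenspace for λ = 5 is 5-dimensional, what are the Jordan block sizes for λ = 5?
Block sizes for λ = 5: [2, 1, 1, 1, 1]

Step 1 — from the characteristic polynomial, algebraic multiplicity of λ = 5 is 6. From dim ker(T − (5)·I) = 5, there are exactly 5 Jordan blocks for λ = 5.
Step 2 — from the minimal polynomial, the factor (x − 5)^2 tells us the largest block for λ = 5 has size 2.
Step 3 — with total size 6, 5 blocks, and largest block 2, the block sizes (in nonincreasing order) are [2, 1, 1, 1, 1].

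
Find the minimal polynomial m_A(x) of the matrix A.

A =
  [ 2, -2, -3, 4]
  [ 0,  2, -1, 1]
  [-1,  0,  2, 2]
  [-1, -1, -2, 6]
x^2 - 6*x + 9

The characteristic polynomial is χ_A(x) = (x - 3)^4, so the eigenvalues are known. The minimal polynomial is
  m_A(x) = Π_λ (x − λ)^{k_λ}
where k_λ is the size of the *largest* Jordan block for λ (equivalently, the smallest k with (A − λI)^k v = 0 for every generalised eigenvector v of λ).

  λ = 3: largest Jordan block has size 2, contributing (x − 3)^2

So m_A(x) = (x - 3)^2 = x^2 - 6*x + 9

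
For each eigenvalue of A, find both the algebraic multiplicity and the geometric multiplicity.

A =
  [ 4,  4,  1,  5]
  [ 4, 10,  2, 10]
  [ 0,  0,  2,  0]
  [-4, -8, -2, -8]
λ = 2: alg = 4, geom = 3

Step 1 — factor the characteristic polynomial to read off the algebraic multiplicities:
  χ_A(x) = (x - 2)^4

Step 2 — compute geometric multiplicities via the rank-nullity identity g(λ) = n − rank(A − λI):
  rank(A − (2)·I) = 1, so dim ker(A − (2)·I) = n − 1 = 3

Summary:
  λ = 2: algebraic multiplicity = 4, geometric multiplicity = 3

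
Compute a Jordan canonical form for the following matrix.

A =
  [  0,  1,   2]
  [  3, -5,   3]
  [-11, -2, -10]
J_3(-5)

The characteristic polynomial is
  det(x·I − A) = x^3 + 15*x^2 + 75*x + 125 = (x + 5)^3

Eigenvalues and multiplicities (the geometric multiplicity of λ is n − rank(A − λI), which equals the number of Jordan blocks for λ):
  λ = -5: algebraic multiplicity = 3, geometric multiplicity = 1

Determining the block sizes for each eigenvalue:
  λ = -5: one block (gm = 1), so the single block has size am = 3 → block sizes [3]

Assembling the blocks gives a Jordan form
J =
  [-5,  1,  0]
  [ 0, -5,  1]
  [ 0,  0, -5]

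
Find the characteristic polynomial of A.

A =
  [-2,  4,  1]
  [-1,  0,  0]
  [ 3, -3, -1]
x^3 + 3*x^2 + 3*x + 1

Expanding det(x·I − A) (e.g. by cofactor expansion or by noting that A is similar to its Jordan form J, which has the same characteristic polynomial as A) gives
  χ_A(x) = x^3 + 3*x^2 + 3*x + 1
which factors as (x + 1)^3. The eigenvalues (with algebraic multiplicities) are λ = -1 with multiplicity 3.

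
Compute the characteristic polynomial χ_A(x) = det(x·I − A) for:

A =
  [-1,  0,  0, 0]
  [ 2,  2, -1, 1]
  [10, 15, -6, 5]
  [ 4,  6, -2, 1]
x^4 + 4*x^3 + 6*x^2 + 4*x + 1

Expanding det(x·I − A) (e.g. by cofactor expansion or by noting that A is similar to its Jordan form J, which has the same characteristic polynomial as A) gives
  χ_A(x) = x^4 + 4*x^3 + 6*x^2 + 4*x + 1
which factors as (x + 1)^4. The eigenvalues (with algebraic multiplicities) are λ = -1 with multiplicity 4.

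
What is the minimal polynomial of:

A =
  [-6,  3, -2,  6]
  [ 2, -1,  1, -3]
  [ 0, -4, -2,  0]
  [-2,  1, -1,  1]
x^3 + 6*x^2 + 12*x + 8

The characteristic polynomial is χ_A(x) = (x + 2)^4, so the eigenvalues are known. The minimal polynomial is
  m_A(x) = Π_λ (x − λ)^{k_λ}
where k_λ is the size of the *largest* Jordan block for λ (equivalently, the smallest k with (A − λI)^k v = 0 for every generalised eigenvector v of λ).

  λ = -2: largest Jordan block has size 3, contributing (x + 2)^3

So m_A(x) = (x + 2)^3 = x^3 + 6*x^2 + 12*x + 8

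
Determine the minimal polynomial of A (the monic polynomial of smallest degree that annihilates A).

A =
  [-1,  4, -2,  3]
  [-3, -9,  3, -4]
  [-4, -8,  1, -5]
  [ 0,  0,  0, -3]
x^2 + 6*x + 9

The characteristic polynomial is χ_A(x) = (x + 3)^4, so the eigenvalues are known. The minimal polynomial is
  m_A(x) = Π_λ (x − λ)^{k_λ}
where k_λ is the size of the *largest* Jordan block for λ (equivalently, the smallest k with (A − λI)^k v = 0 for every generalised eigenvector v of λ).

  λ = -3: largest Jordan block has size 2, contributing (x + 3)^2

So m_A(x) = (x + 3)^2 = x^2 + 6*x + 9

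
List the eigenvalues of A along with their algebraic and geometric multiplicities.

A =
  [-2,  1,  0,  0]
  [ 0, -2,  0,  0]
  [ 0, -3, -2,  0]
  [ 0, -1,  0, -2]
λ = -2: alg = 4, geom = 3

Step 1 — factor the characteristic polynomial to read off the algebraic multiplicities:
  χ_A(x) = (x + 2)^4

Step 2 — compute geometric multiplicities via the rank-nullity identity g(λ) = n − rank(A − λI):
  rank(A − (-2)·I) = 1, so dim ker(A − (-2)·I) = n − 1 = 3

Summary:
  λ = -2: algebraic multiplicity = 4, geometric multiplicity = 3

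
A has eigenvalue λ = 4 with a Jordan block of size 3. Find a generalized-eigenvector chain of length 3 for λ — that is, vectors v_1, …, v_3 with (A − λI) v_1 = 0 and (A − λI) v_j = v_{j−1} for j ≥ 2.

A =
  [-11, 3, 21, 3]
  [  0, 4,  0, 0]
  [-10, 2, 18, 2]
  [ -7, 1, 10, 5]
A Jordan chain for λ = 4 of length 3:
v_1 = (-6, 0, -4, -2)ᵀ
v_2 = (-15, 0, -10, -7)ᵀ
v_3 = (1, 0, 0, 0)ᵀ

Let N = A − (4)·I. We want v_3 with N^3 v_3 = 0 but N^2 v_3 ≠ 0; then v_{j-1} := N · v_j for j = 3, …, 2.

Pick v_3 = (1, 0, 0, 0)ᵀ.
Then v_2 = N · v_3 = (-15, 0, -10, -7)ᵀ.
Then v_1 = N · v_2 = (-6, 0, -4, -2)ᵀ.

Sanity check: (A − (4)·I) v_1 = (0, 0, 0, 0)ᵀ = 0. ✓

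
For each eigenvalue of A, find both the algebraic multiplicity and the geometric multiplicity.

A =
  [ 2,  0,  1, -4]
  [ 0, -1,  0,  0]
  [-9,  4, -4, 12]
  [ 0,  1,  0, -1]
λ = -1: alg = 4, geom = 2

Step 1 — factor the characteristic polynomial to read off the algebraic multiplicities:
  χ_A(x) = (x + 1)^4

Step 2 — compute geometric multiplicities via the rank-nullity identity g(λ) = n − rank(A − λI):
  rank(A − (-1)·I) = 2, so dim ker(A − (-1)·I) = n − 2 = 2

Summary:
  λ = -1: algebraic multiplicity = 4, geometric multiplicity = 2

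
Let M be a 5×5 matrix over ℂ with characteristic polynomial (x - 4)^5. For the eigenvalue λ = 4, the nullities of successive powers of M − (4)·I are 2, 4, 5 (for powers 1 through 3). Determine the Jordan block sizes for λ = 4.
Block sizes for λ = 4: [3, 2]

From the dimensions of kernels of powers, the number of Jordan blocks of size at least j is d_j − d_{j−1} where d_j = dim ker(N^j) (with d_0 = 0). Computing the differences gives [2, 2, 1].
The number of blocks of size exactly k is (#blocks of size ≥ k) − (#blocks of size ≥ k + 1), so the partition is: 1 block(s) of size 2, 1 block(s) of size 3.
In nonincreasing order the block sizes are [3, 2].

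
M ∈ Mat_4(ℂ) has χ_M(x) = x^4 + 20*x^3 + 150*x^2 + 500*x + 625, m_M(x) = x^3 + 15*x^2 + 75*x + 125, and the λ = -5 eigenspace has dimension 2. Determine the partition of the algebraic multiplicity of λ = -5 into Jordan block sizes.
Block sizes for λ = -5: [3, 1]

Step 1 — from the characteristic polynomial, algebraic multiplicity of λ = -5 is 4. From dim ker(M − (-5)·I) = 2, there are exactly 2 Jordan blocks for λ = -5.
Step 2 — from the minimal polynomial, the factor (x + 5)^3 tells us the largest block for λ = -5 has size 3.
Step 3 — with total size 4, 2 blocks, and largest block 3, the block sizes (in nonincreasing order) are [3, 1].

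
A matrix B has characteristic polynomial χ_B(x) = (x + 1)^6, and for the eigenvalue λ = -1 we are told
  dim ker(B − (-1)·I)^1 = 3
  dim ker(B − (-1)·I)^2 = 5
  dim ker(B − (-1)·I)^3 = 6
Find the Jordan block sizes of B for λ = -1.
Block sizes for λ = -1: [3, 2, 1]

From the dimensions of kernels of powers, the number of Jordan blocks of size at least j is d_j − d_{j−1} where d_j = dim ker(N^j) (with d_0 = 0). Computing the differences gives [3, 2, 1].
The number of blocks of size exactly k is (#blocks of size ≥ k) − (#blocks of size ≥ k + 1), so the partition is: 1 block(s) of size 1, 1 block(s) of size 2, 1 block(s) of size 3.
In nonincreasing order the block sizes are [3, 2, 1].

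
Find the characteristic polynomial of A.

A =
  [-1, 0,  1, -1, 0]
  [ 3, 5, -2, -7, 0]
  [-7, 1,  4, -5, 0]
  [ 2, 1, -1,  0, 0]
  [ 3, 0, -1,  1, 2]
x^5 - 10*x^4 + 40*x^3 - 80*x^2 + 80*x - 32

Expanding det(x·I − A) (e.g. by cofactor expansion or by noting that A is similar to its Jordan form J, which has the same characteristic polynomial as A) gives
  χ_A(x) = x^5 - 10*x^4 + 40*x^3 - 80*x^2 + 80*x - 32
which factors as (x - 2)^5. The eigenvalues (with algebraic multiplicities) are λ = 2 with multiplicity 5.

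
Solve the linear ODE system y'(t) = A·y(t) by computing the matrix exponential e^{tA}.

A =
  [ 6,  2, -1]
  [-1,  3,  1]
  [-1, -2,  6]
e^{tA} =
  [t*exp(5*t) + exp(5*t), 2*t*exp(5*t), -t*exp(5*t)]
  [-t*exp(5*t), -2*t*exp(5*t) + exp(5*t), t*exp(5*t)]
  [-t*exp(5*t), -2*t*exp(5*t), t*exp(5*t) + exp(5*t)]

Strategy: write A = P · J · P⁻¹ where J is a Jordan canonical form, so e^{tA} = P · e^{tJ} · P⁻¹, and e^{tJ} can be computed block-by-block.

A has Jordan form
J =
  [5, 1, 0]
  [0, 5, 0]
  [0, 0, 5]
(up to reordering of blocks).

Per-block formulas:
  For a 2×2 Jordan block J_2(5): exp(t · J_2(5)) = e^(5t)·(I + t·N), where N is the 2×2 nilpotent shift.
  For a 1×1 block at λ = 5: exp(t · [5]) = [e^(5t)].

After assembling e^{tJ} and conjugating by P, we get:

e^{tA} =
  [t*exp(5*t) + exp(5*t), 2*t*exp(5*t), -t*exp(5*t)]
  [-t*exp(5*t), -2*t*exp(5*t) + exp(5*t), t*exp(5*t)]
  [-t*exp(5*t), -2*t*exp(5*t), t*exp(5*t) + exp(5*t)]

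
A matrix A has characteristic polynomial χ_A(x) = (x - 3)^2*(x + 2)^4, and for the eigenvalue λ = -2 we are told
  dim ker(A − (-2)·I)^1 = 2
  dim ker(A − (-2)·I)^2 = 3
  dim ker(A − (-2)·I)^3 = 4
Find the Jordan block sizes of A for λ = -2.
Block sizes for λ = -2: [3, 1]

From the dimensions of kernels of powers, the number of Jordan blocks of size at least j is d_j − d_{j−1} where d_j = dim ker(N^j) (with d_0 = 0). Computing the differences gives [2, 1, 1].
The number of blocks of size exactly k is (#blocks of size ≥ k) − (#blocks of size ≥ k + 1), so the partition is: 1 block(s) of size 1, 1 block(s) of size 3.
In nonincreasing order the block sizes are [3, 1].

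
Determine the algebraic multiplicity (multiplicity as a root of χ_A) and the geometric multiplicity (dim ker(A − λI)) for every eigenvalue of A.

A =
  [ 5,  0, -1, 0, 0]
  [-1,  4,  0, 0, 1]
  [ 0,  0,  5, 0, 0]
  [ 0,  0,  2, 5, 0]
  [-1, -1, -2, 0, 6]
λ = 5: alg = 5, geom = 3

Step 1 — factor the characteristic polynomial to read off the algebraic multiplicities:
  χ_A(x) = (x - 5)^5

Step 2 — compute geometric multiplicities via the rank-nullity identity g(λ) = n − rank(A − λI):
  rank(A − (5)·I) = 2, so dim ker(A − (5)·I) = n − 2 = 3

Summary:
  λ = 5: algebraic multiplicity = 5, geometric multiplicity = 3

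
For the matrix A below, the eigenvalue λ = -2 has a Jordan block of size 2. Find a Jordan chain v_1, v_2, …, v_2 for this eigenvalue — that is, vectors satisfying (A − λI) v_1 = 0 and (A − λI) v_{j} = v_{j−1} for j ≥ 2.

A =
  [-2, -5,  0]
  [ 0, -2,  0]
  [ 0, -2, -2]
A Jordan chain for λ = -2 of length 2:
v_1 = (-5, 0, -2)ᵀ
v_2 = (0, 1, 0)ᵀ

Let N = A − (-2)·I. We want v_2 with N^2 v_2 = 0 but N^1 v_2 ≠ 0; then v_{j-1} := N · v_j for j = 2, …, 2.

Pick v_2 = (0, 1, 0)ᵀ.
Then v_1 = N · v_2 = (-5, 0, -2)ᵀ.

Sanity check: (A − (-2)·I) v_1 = (0, 0, 0)ᵀ = 0. ✓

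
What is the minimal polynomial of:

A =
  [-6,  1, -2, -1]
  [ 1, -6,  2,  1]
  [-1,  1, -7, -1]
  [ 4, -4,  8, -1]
x^2 + 10*x + 25

The characteristic polynomial is χ_A(x) = (x + 5)^4, so the eigenvalues are known. The minimal polynomial is
  m_A(x) = Π_λ (x − λ)^{k_λ}
where k_λ is the size of the *largest* Jordan block for λ (equivalently, the smallest k with (A − λI)^k v = 0 for every generalised eigenvector v of λ).

  λ = -5: largest Jordan block has size 2, contributing (x + 5)^2

So m_A(x) = (x + 5)^2 = x^2 + 10*x + 25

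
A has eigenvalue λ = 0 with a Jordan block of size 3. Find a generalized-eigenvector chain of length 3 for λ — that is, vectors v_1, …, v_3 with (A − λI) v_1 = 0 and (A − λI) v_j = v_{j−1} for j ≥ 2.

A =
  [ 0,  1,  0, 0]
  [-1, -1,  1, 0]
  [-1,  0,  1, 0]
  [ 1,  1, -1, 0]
A Jordan chain for λ = 0 of length 3:
v_1 = (-1, 0, -1, 0)ᵀ
v_2 = (0, -1, -1, 1)ᵀ
v_3 = (1, 0, 0, 0)ᵀ

Let N = A − (0)·I. We want v_3 with N^3 v_3 = 0 but N^2 v_3 ≠ 0; then v_{j-1} := N · v_j for j = 3, …, 2.

Pick v_3 = (1, 0, 0, 0)ᵀ.
Then v_2 = N · v_3 = (0, -1, -1, 1)ᵀ.
Then v_1 = N · v_2 = (-1, 0, -1, 0)ᵀ.

Sanity check: (A − (0)·I) v_1 = (0, 0, 0, 0)ᵀ = 0. ✓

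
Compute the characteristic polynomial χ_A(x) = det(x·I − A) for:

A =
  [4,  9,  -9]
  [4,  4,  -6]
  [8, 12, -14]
x^3 + 6*x^2 + 12*x + 8

Expanding det(x·I − A) (e.g. by cofactor expansion or by noting that A is similar to its Jordan form J, which has the same characteristic polynomial as A) gives
  χ_A(x) = x^3 + 6*x^2 + 12*x + 8
which factors as (x + 2)^3. The eigenvalues (with algebraic multiplicities) are λ = -2 with multiplicity 3.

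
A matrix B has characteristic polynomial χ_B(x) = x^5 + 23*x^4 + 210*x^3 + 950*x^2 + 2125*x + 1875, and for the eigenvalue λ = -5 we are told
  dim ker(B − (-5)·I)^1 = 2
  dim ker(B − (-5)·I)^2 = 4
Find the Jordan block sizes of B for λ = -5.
Block sizes for λ = -5: [2, 2]

From the dimensions of kernels of powers, the number of Jordan blocks of size at least j is d_j − d_{j−1} where d_j = dim ker(N^j) (with d_0 = 0). Computing the differences gives [2, 2].
The number of blocks of size exactly k is (#blocks of size ≥ k) − (#blocks of size ≥ k + 1), so the partition is: 2 block(s) of size 2.
In nonincreasing order the block sizes are [2, 2].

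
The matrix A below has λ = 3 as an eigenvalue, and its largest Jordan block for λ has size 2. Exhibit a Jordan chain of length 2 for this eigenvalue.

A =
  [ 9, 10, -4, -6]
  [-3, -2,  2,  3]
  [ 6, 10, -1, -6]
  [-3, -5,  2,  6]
A Jordan chain for λ = 3 of length 2:
v_1 = (6, -3, 6, -3)ᵀ
v_2 = (1, 0, 0, 0)ᵀ

Let N = A − (3)·I. We want v_2 with N^2 v_2 = 0 but N^1 v_2 ≠ 0; then v_{j-1} := N · v_j for j = 2, …, 2.

Pick v_2 = (1, 0, 0, 0)ᵀ.
Then v_1 = N · v_2 = (6, -3, 6, -3)ᵀ.

Sanity check: (A − (3)·I) v_1 = (0, 0, 0, 0)ᵀ = 0. ✓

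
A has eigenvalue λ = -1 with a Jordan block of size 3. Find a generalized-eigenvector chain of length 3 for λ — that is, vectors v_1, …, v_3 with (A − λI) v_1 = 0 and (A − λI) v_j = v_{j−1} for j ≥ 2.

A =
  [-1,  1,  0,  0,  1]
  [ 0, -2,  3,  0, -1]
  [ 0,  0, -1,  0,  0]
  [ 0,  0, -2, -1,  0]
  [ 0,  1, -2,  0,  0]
A Jordan chain for λ = -1 of length 3:
v_1 = (1, -1, 0, 0, 1)ᵀ
v_2 = (0, 3, 0, -2, -2)ᵀ
v_3 = (0, 0, 1, 0, 0)ᵀ

Let N = A − (-1)·I. We want v_3 with N^3 v_3 = 0 but N^2 v_3 ≠ 0; then v_{j-1} := N · v_j for j = 3, …, 2.

Pick v_3 = (0, 0, 1, 0, 0)ᵀ.
Then v_2 = N · v_3 = (0, 3, 0, -2, -2)ᵀ.
Then v_1 = N · v_2 = (1, -1, 0, 0, 1)ᵀ.

Sanity check: (A − (-1)·I) v_1 = (0, 0, 0, 0, 0)ᵀ = 0. ✓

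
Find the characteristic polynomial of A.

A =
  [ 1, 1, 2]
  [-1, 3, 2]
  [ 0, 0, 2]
x^3 - 6*x^2 + 12*x - 8

Expanding det(x·I − A) (e.g. by cofactor expansion or by noting that A is similar to its Jordan form J, which has the same characteristic polynomial as A) gives
  χ_A(x) = x^3 - 6*x^2 + 12*x - 8
which factors as (x - 2)^3. The eigenvalues (with algebraic multiplicities) are λ = 2 with multiplicity 3.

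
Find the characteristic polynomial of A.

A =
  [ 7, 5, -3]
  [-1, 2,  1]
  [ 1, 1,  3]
x^3 - 12*x^2 + 48*x - 64

Expanding det(x·I − A) (e.g. by cofactor expansion or by noting that A is similar to its Jordan form J, which has the same characteristic polynomial as A) gives
  χ_A(x) = x^3 - 12*x^2 + 48*x - 64
which factors as (x - 4)^3. The eigenvalues (with algebraic multiplicities) are λ = 4 with multiplicity 3.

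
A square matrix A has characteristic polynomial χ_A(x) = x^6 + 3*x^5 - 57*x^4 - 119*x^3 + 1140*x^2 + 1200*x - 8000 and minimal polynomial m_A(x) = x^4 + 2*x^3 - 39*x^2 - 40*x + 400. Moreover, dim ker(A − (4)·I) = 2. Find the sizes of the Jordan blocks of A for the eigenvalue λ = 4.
Block sizes for λ = 4: [2, 1]

Step 1 — from the characteristic polynomial, algebraic multiplicity of λ = 4 is 3. From dim ker(A − (4)·I) = 2, there are exactly 2 Jordan blocks for λ = 4.
Step 2 — from the minimal polynomial, the factor (x − 4)^2 tells us the largest block for λ = 4 has size 2.
Step 3 — with total size 3, 2 blocks, and largest block 2, the block sizes (in nonincreasing order) are [2, 1].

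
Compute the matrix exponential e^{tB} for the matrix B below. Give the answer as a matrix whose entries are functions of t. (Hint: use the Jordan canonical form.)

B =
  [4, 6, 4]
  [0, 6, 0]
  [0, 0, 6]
e^{tB} =
  [exp(4*t), 3*exp(6*t) - 3*exp(4*t), 2*exp(6*t) - 2*exp(4*t)]
  [0, exp(6*t), 0]
  [0, 0, exp(6*t)]

Strategy: write B = P · J · P⁻¹ where J is a Jordan canonical form, so e^{tB} = P · e^{tJ} · P⁻¹, and e^{tJ} can be computed block-by-block.

B has Jordan form
J =
  [4, 0, 0]
  [0, 6, 0]
  [0, 0, 6]
(up to reordering of blocks).

Per-block formulas:
  For a 1×1 block at λ = 4: exp(t · [4]) = [e^(4t)].
  For a 1×1 block at λ = 6: exp(t · [6]) = [e^(6t)].

After assembling e^{tJ} and conjugating by P, we get:

e^{tB} =
  [exp(4*t), 3*exp(6*t) - 3*exp(4*t), 2*exp(6*t) - 2*exp(4*t)]
  [0, exp(6*t), 0]
  [0, 0, exp(6*t)]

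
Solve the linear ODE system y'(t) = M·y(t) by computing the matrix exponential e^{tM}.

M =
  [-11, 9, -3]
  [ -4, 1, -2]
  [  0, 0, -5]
e^{tM} =
  [-6*t*exp(-5*t) + exp(-5*t), 9*t*exp(-5*t), -3*t*exp(-5*t)]
  [-4*t*exp(-5*t), 6*t*exp(-5*t) + exp(-5*t), -2*t*exp(-5*t)]
  [0, 0, exp(-5*t)]

Strategy: write M = P · J · P⁻¹ where J is a Jordan canonical form, so e^{tM} = P · e^{tJ} · P⁻¹, and e^{tJ} can be computed block-by-block.

M has Jordan form
J =
  [-5,  1,  0]
  [ 0, -5,  0]
  [ 0,  0, -5]
(up to reordering of blocks).

Per-block formulas:
  For a 2×2 Jordan block J_2(-5): exp(t · J_2(-5)) = e^(-5t)·(I + t·N), where N is the 2×2 nilpotent shift.
  For a 1×1 block at λ = -5: exp(t · [-5]) = [e^(-5t)].

After assembling e^{tJ} and conjugating by P, we get:

e^{tM} =
  [-6*t*exp(-5*t) + exp(-5*t), 9*t*exp(-5*t), -3*t*exp(-5*t)]
  [-4*t*exp(-5*t), 6*t*exp(-5*t) + exp(-5*t), -2*t*exp(-5*t)]
  [0, 0, exp(-5*t)]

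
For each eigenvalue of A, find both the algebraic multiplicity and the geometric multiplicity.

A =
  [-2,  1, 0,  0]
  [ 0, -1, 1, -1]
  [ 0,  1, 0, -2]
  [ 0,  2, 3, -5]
λ = -2: alg = 4, geom = 2

Step 1 — factor the characteristic polynomial to read off the algebraic multiplicities:
  χ_A(x) = (x + 2)^4

Step 2 — compute geometric multiplicities via the rank-nullity identity g(λ) = n − rank(A − λI):
  rank(A − (-2)·I) = 2, so dim ker(A − (-2)·I) = n − 2 = 2

Summary:
  λ = -2: algebraic multiplicity = 4, geometric multiplicity = 2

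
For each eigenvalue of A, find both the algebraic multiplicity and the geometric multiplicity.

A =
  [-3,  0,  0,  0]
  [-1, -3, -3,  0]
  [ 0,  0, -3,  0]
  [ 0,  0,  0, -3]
λ = -3: alg = 4, geom = 3

Step 1 — factor the characteristic polynomial to read off the algebraic multiplicities:
  χ_A(x) = (x + 3)^4

Step 2 — compute geometric multiplicities via the rank-nullity identity g(λ) = n − rank(A − λI):
  rank(A − (-3)·I) = 1, so dim ker(A − (-3)·I) = n − 1 = 3

Summary:
  λ = -3: algebraic multiplicity = 4, geometric multiplicity = 3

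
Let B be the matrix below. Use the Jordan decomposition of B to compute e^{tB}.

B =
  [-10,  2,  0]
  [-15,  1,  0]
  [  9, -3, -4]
e^{tB} =
  [-5*exp(-4*t) + 6*exp(-5*t), 2*exp(-4*t) - 2*exp(-5*t), 0]
  [-15*exp(-4*t) + 15*exp(-5*t), 6*exp(-4*t) - 5*exp(-5*t), 0]
  [9*exp(-4*t) - 9*exp(-5*t), -3*exp(-4*t) + 3*exp(-5*t), exp(-4*t)]

Strategy: write B = P · J · P⁻¹ where J is a Jordan canonical form, so e^{tB} = P · e^{tJ} · P⁻¹, and e^{tJ} can be computed block-by-block.

B has Jordan form
J =
  [-5,  0,  0]
  [ 0, -4,  0]
  [ 0,  0, -4]
(up to reordering of blocks).

Per-block formulas:
  For a 1×1 block at λ = -4: exp(t · [-4]) = [e^(-4t)].
  For a 1×1 block at λ = -5: exp(t · [-5]) = [e^(-5t)].

After assembling e^{tJ} and conjugating by P, we get:

e^{tB} =
  [-5*exp(-4*t) + 6*exp(-5*t), 2*exp(-4*t) - 2*exp(-5*t), 0]
  [-15*exp(-4*t) + 15*exp(-5*t), 6*exp(-4*t) - 5*exp(-5*t), 0]
  [9*exp(-4*t) - 9*exp(-5*t), -3*exp(-4*t) + 3*exp(-5*t), exp(-4*t)]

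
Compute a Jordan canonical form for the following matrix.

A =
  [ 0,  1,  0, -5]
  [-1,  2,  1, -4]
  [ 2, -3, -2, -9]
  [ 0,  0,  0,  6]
J_3(0) ⊕ J_1(6)

The characteristic polynomial is
  det(x·I − A) = x^4 - 6*x^3 = x^3*(x - 6)

Eigenvalues and multiplicities (the geometric multiplicity of λ is n − rank(A − λI), which equals the number of Jordan blocks for λ):
  λ = 0: algebraic multiplicity = 3, geometric multiplicity = 1
  λ = 6: algebraic multiplicity = 1, geometric multiplicity = 1

Determining the block sizes for each eigenvalue:
  λ = 0: one block (gm = 1), so the single block has size am = 3 → block sizes [3]
  λ = 6: one block (gm = 1), so the single block has size am = 1 → block sizes [1]

Assembling the blocks gives a Jordan form
J =
  [0, 1, 0, 0]
  [0, 0, 1, 0]
  [0, 0, 0, 0]
  [0, 0, 0, 6]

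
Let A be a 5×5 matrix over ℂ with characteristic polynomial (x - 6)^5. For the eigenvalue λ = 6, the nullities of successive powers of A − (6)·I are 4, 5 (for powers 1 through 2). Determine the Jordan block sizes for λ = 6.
Block sizes for λ = 6: [2, 1, 1, 1]

From the dimensions of kernels of powers, the number of Jordan blocks of size at least j is d_j − d_{j−1} where d_j = dim ker(N^j) (with d_0 = 0). Computing the differences gives [4, 1].
The number of blocks of size exactly k is (#blocks of size ≥ k) − (#blocks of size ≥ k + 1), so the partition is: 3 block(s) of size 1, 1 block(s) of size 2.
In nonincreasing order the block sizes are [2, 1, 1, 1].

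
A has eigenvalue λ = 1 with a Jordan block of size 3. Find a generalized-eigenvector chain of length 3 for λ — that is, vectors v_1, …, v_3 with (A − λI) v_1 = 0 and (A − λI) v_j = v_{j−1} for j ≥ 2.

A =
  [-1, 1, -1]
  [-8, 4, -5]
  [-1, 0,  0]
A Jordan chain for λ = 1 of length 3:
v_1 = (-3, -3, 3)ᵀ
v_2 = (-2, -8, -1)ᵀ
v_3 = (1, 0, 0)ᵀ

Let N = A − (1)·I. We want v_3 with N^3 v_3 = 0 but N^2 v_3 ≠ 0; then v_{j-1} := N · v_j for j = 3, …, 2.

Pick v_3 = (1, 0, 0)ᵀ.
Then v_2 = N · v_3 = (-2, -8, -1)ᵀ.
Then v_1 = N · v_2 = (-3, -3, 3)ᵀ.

Sanity check: (A − (1)·I) v_1 = (0, 0, 0)ᵀ = 0. ✓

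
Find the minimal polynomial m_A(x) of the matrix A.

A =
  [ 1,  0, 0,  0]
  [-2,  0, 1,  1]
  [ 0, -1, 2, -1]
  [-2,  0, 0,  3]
x^3 - 5*x^2 + 7*x - 3

The characteristic polynomial is χ_A(x) = (x - 3)*(x - 1)^3, so the eigenvalues are known. The minimal polynomial is
  m_A(x) = Π_λ (x − λ)^{k_λ}
where k_λ is the size of the *largest* Jordan block for λ (equivalently, the smallest k with (A − λI)^k v = 0 for every generalised eigenvector v of λ).

  λ = 1: largest Jordan block has size 2, contributing (x − 1)^2
  λ = 3: largest Jordan block has size 1, contributing (x − 3)

So m_A(x) = (x - 3)*(x - 1)^2 = x^3 - 5*x^2 + 7*x - 3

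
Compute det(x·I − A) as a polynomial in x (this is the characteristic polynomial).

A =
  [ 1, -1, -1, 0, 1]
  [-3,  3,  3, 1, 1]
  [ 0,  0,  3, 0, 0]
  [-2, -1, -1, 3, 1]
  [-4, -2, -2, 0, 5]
x^5 - 15*x^4 + 90*x^3 - 270*x^2 + 405*x - 243

Expanding det(x·I − A) (e.g. by cofactor expansion or by noting that A is similar to its Jordan form J, which has the same characteristic polynomial as A) gives
  χ_A(x) = x^5 - 15*x^4 + 90*x^3 - 270*x^2 + 405*x - 243
which factors as (x - 3)^5. The eigenvalues (with algebraic multiplicities) are λ = 3 with multiplicity 5.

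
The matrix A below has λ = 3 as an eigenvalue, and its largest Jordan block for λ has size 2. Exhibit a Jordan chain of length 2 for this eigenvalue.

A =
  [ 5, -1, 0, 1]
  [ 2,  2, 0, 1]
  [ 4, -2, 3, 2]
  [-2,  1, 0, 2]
A Jordan chain for λ = 3 of length 2:
v_1 = (2, 2, 4, -2)ᵀ
v_2 = (1, 0, 0, 0)ᵀ

Let N = A − (3)·I. We want v_2 with N^2 v_2 = 0 but N^1 v_2 ≠ 0; then v_{j-1} := N · v_j for j = 2, …, 2.

Pick v_2 = (1, 0, 0, 0)ᵀ.
Then v_1 = N · v_2 = (2, 2, 4, -2)ᵀ.

Sanity check: (A − (3)·I) v_1 = (0, 0, 0, 0)ᵀ = 0. ✓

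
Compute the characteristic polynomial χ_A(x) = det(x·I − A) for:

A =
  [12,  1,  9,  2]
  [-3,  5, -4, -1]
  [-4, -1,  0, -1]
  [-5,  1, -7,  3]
x^4 - 20*x^3 + 150*x^2 - 500*x + 625

Expanding det(x·I − A) (e.g. by cofactor expansion or by noting that A is similar to its Jordan form J, which has the same characteristic polynomial as A) gives
  χ_A(x) = x^4 - 20*x^3 + 150*x^2 - 500*x + 625
which factors as (x - 5)^4. The eigenvalues (with algebraic multiplicities) are λ = 5 with multiplicity 4.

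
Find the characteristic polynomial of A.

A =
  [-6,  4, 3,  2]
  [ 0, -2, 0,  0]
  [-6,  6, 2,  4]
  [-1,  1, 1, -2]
x^4 + 8*x^3 + 24*x^2 + 32*x + 16

Expanding det(x·I − A) (e.g. by cofactor expansion or by noting that A is similar to its Jordan form J, which has the same characteristic polynomial as A) gives
  χ_A(x) = x^4 + 8*x^3 + 24*x^2 + 32*x + 16
which factors as (x + 2)^4. The eigenvalues (with algebraic multiplicities) are λ = -2 with multiplicity 4.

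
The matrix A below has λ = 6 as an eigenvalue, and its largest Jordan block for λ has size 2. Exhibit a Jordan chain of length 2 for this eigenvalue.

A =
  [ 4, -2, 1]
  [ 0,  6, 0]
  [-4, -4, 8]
A Jordan chain for λ = 6 of length 2:
v_1 = (-2, 0, -4)ᵀ
v_2 = (1, 0, 0)ᵀ

Let N = A − (6)·I. We want v_2 with N^2 v_2 = 0 but N^1 v_2 ≠ 0; then v_{j-1} := N · v_j for j = 2, …, 2.

Pick v_2 = (1, 0, 0)ᵀ.
Then v_1 = N · v_2 = (-2, 0, -4)ᵀ.

Sanity check: (A − (6)·I) v_1 = (0, 0, 0)ᵀ = 0. ✓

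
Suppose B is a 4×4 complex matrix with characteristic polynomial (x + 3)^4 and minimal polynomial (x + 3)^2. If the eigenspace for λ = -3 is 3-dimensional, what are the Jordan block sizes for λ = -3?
Block sizes for λ = -3: [2, 1, 1]

Step 1 — from the characteristic polynomial, algebraic multiplicity of λ = -3 is 4. From dim ker(B − (-3)·I) = 3, there are exactly 3 Jordan blocks for λ = -3.
Step 2 — from the minimal polynomial, the factor (x + 3)^2 tells us the largest block for λ = -3 has size 2.
Step 3 — with total size 4, 3 blocks, and largest block 2, the block sizes (in nonincreasing order) are [2, 1, 1].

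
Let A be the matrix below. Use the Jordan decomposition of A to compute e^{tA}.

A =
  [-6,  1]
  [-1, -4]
e^{tA} =
  [-t*exp(-5*t) + exp(-5*t), t*exp(-5*t)]
  [-t*exp(-5*t), t*exp(-5*t) + exp(-5*t)]

Strategy: write A = P · J · P⁻¹ where J is a Jordan canonical form, so e^{tA} = P · e^{tJ} · P⁻¹, and e^{tJ} can be computed block-by-block.

A has Jordan form
J =
  [-5,  1]
  [ 0, -5]
(up to reordering of blocks).

Per-block formulas:
  For a 2×2 Jordan block J_2(-5): exp(t · J_2(-5)) = e^(-5t)·(I + t·N), where N is the 2×2 nilpotent shift.

After assembling e^{tJ} and conjugating by P, we get:

e^{tA} =
  [-t*exp(-5*t) + exp(-5*t), t*exp(-5*t)]
  [-t*exp(-5*t), t*exp(-5*t) + exp(-5*t)]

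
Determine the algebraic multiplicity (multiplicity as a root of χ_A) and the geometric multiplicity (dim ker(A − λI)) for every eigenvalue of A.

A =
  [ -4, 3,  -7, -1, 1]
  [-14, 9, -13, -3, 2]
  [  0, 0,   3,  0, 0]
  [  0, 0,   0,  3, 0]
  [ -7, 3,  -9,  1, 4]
λ = 3: alg = 5, geom = 3

Step 1 — factor the characteristic polynomial to read off the algebraic multiplicities:
  χ_A(x) = (x - 3)^5

Step 2 — compute geometric multiplicities via the rank-nullity identity g(λ) = n − rank(A − λI):
  rank(A − (3)·I) = 2, so dim ker(A − (3)·I) = n − 2 = 3

Summary:
  λ = 3: algebraic multiplicity = 5, geometric multiplicity = 3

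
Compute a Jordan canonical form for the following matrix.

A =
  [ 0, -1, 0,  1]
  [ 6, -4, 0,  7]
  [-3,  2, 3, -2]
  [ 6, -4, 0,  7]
J_2(0) ⊕ J_1(3) ⊕ J_1(3)

The characteristic polynomial is
  det(x·I − A) = x^4 - 6*x^3 + 9*x^2 = x^2*(x - 3)^2

Eigenvalues and multiplicities (the geometric multiplicity of λ is n − rank(A − λI), which equals the number of Jordan blocks for λ):
  λ = 0: algebraic multiplicity = 2, geometric multiplicity = 1
  λ = 3: algebraic multiplicity = 2, geometric multiplicity = 2

Determining the block sizes for each eigenvalue:
  λ = 0: one block (gm = 1), so the single block has size am = 2 → block sizes [2]
  λ = 3: gm = am = 2, so every block has size 1 → block sizes [1, 1]

Assembling the blocks gives a Jordan form
J =
  [0, 1, 0, 0]
  [0, 0, 0, 0]
  [0, 0, 3, 0]
  [0, 0, 0, 3]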